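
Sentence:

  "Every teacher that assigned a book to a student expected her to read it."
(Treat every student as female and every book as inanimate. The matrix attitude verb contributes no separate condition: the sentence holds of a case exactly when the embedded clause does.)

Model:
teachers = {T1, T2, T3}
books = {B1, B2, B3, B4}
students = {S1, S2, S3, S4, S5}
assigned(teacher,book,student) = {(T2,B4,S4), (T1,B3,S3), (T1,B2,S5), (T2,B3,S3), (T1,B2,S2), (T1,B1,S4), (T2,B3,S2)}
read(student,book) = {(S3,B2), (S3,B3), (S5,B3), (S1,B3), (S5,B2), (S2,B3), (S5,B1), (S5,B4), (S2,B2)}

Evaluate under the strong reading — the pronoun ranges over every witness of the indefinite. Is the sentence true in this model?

False

"her" takes "a student" as antecedent and "it" takes "a book"; both are donkey pronouns co-varying with the restrictor.
Strong reading: for every (t,b,s) with assigned(t,b,s), read(s,b).
Restrictor triples: (T1,B1,S4)→read(S4,B1) ✗  (T1,B2,S2)→read(S2,B2) ✓  (T1,B2,S5)→read(S5,B2) ✓  (T1,B3,S3)→read(S3,B3) ✓  (T2,B3,S2)→read(S2,B3) ✓  (T2,B3,S3)→read(S3,B3) ✓  (T2,B4,S4)→read(S4,B4) ✗
Counterexample: (T1,B1,S4) — read(S4,B1) does not hold.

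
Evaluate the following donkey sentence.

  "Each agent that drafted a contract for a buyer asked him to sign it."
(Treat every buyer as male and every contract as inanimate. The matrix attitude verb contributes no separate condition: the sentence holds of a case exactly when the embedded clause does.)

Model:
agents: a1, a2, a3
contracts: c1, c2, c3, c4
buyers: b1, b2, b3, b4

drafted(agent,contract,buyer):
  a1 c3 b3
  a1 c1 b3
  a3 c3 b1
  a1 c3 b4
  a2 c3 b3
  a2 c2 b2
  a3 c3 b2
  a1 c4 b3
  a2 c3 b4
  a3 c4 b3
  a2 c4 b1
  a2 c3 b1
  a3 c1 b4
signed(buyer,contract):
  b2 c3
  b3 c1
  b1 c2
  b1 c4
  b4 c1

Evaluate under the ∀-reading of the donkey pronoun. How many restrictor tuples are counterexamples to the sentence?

9

"him" takes "a buyer" as antecedent and "it" takes "a contract"; both are donkey pronouns co-varying with the restrictor.
Strong reading: for every (a,c,b) with drafted(a,c,b), signed(b,c).
Restrictor triples: (a1,c1,b3)→signed(b3,c1) ✓  (a1,c3,b3)→signed(b3,c3) ✗  (a1,c3,b4)→signed(b4,c3) ✗  (a1,c4,b3)→signed(b3,c4) ✗  (a2,c2,b2)→signed(b2,c2) ✗  (a2,c3,b1)→signed(b1,c3) ✗  (a2,c3,b3)→signed(b3,c3) ✗  (a2,c3,b4)→signed(b4,c3) ✗  (a2,c4,b1)→signed(b1,c4) ✓  (a3,c1,b4)→signed(b4,c1) ✓  (a3,c3,b1)→signed(b1,c3) ✗  (a3,c3,b2)→signed(b2,c3) ✓  (a3,c4,b3)→signed(b3,c4) ✗
Counterexamples (restrictor triples failing the scope): 9.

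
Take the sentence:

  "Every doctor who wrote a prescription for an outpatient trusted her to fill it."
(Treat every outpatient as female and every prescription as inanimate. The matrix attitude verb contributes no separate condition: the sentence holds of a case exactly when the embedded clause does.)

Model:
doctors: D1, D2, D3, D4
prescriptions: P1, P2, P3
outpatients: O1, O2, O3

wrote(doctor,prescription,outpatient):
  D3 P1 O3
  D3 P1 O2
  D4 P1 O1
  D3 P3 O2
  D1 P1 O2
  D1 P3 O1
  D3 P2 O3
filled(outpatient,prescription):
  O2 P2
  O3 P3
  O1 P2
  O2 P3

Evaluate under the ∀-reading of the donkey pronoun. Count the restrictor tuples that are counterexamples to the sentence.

6

"her" takes "an outpatient" as antecedent and "it" takes "a prescription"; both are donkey pronouns co-varying with the restrictor.
Strong reading: for every (d,p,o) with wrote(d,p,o), filled(o,p).
Restrictor triples: (D1,P1,O2)→filled(O2,P1) ✗  (D1,P3,O1)→filled(O1,P3) ✗  (D3,P1,O2)→filled(O2,P1) ✗  (D3,P1,O3)→filled(O3,P1) ✗  (D3,P2,O3)→filled(O3,P2) ✗  (D3,P3,O2)→filled(O2,P3) ✓  (D4,P1,O1)→filled(O1,P1) ✗
Counterexamples (restrictor triples failing the scope): 6.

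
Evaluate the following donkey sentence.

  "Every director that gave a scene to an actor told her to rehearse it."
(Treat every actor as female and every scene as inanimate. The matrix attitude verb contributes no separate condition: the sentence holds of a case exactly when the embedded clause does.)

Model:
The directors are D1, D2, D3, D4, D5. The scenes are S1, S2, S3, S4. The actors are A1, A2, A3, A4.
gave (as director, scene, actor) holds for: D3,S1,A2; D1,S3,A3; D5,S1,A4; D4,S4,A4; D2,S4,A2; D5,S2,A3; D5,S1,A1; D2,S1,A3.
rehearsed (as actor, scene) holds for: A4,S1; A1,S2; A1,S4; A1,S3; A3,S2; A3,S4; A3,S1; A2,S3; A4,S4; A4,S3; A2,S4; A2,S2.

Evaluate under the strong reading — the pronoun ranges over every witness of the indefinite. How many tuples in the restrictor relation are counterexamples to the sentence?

3

"her" takes "an actor" as antecedent and "it" takes "a scene"; both are donkey pronouns co-varying with the restrictor.
Strong reading: for every (d,s,a) with gave(d,s,a), rehearsed(a,s).
Restrictor triples: (D1,S3,A3)→rehearsed(A3,S3) ✗  (D2,S1,A3)→rehearsed(A3,S1) ✓  (D2,S4,A2)→rehearsed(A2,S4) ✓  (D3,S1,A2)→rehearsed(A2,S1) ✗  (D4,S4,A4)→rehearsed(A4,S4) ✓  (D5,S1,A1)→rehearsed(A1,S1) ✗  (D5,S1,A4)→rehearsed(A4,S1) ✓  (D5,S2,A3)→rehearsed(A3,S2) ✓
Counterexamples (restrictor triples failing the scope): 3.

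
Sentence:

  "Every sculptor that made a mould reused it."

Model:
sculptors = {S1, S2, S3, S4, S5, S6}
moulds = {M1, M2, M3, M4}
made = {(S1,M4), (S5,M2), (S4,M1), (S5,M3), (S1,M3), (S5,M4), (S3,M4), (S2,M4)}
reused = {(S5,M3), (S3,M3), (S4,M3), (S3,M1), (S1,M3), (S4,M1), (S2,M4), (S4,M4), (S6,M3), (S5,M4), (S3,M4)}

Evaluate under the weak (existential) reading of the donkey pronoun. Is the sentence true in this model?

"it" takes "a mould" as antecedent — a donkey pronoun bound across the clause boundary.
Weak reading: every sculptor s with some made-mould has at least one made-mould m such that reused(s,m).
Per sculptor: S1:✓  S2:✓  S3:✓  S4:✓  S5:✓
Every sculptor in the restrictor has a witness.

True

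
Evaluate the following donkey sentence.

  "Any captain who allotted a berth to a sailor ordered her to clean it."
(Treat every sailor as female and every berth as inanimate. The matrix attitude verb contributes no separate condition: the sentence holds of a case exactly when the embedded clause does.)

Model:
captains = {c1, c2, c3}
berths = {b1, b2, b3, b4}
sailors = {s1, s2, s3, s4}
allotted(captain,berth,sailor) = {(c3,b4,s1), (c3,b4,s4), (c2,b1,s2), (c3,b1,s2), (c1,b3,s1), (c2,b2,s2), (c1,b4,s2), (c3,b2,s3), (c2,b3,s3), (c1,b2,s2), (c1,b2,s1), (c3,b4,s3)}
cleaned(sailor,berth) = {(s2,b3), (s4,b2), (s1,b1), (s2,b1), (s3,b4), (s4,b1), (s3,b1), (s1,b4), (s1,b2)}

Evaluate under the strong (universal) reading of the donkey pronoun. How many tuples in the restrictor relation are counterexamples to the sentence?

"her" takes "a sailor" as antecedent and "it" takes "a berth"; both are donkey pronouns co-varying with the restrictor.
Strong reading: for every (c,b,s) with allotted(c,b,s), cleaned(s,b).
Restrictor triples: (c1,b2,s1)→cleaned(s1,b2) ✓  (c1,b2,s2)→cleaned(s2,b2) ✗  (c1,b3,s1)→cleaned(s1,b3) ✗  (c1,b4,s2)→cleaned(s2,b4) ✗  (c2,b1,s2)→cleaned(s2,b1) ✓  (c2,b2,s2)→cleaned(s2,b2) ✗  (c2,b3,s3)→cleaned(s3,b3) ✗  (c3,b1,s2)→cleaned(s2,b1) ✓  (c3,b2,s3)→cleaned(s3,b2) ✗  (c3,b4,s1)→cleaned(s1,b4) ✓  (c3,b4,s3)→cleaned(s3,b4) ✓  (c3,b4,s4)→cleaned(s4,b4) ✗
Counterexamples (restrictor triples failing the scope): 7.

7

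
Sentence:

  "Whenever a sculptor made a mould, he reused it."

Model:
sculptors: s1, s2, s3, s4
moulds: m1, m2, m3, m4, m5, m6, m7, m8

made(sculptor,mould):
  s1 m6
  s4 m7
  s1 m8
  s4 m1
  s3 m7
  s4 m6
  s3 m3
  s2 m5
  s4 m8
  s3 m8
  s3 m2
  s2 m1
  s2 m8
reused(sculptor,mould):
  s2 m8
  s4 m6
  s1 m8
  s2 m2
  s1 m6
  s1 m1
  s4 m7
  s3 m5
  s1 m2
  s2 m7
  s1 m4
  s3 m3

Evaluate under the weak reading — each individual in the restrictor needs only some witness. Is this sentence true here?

"it" takes "a mould" as antecedent — a donkey pronoun bound across the clause boundary.
Weak reading: every sculptor s with some made-mould has at least one made-mould m such that reused(s,m).
Per sculptor: s1:✓  s2:✓  s3:✓  s4:✓
Every sculptor in the restrictor has a witness.

True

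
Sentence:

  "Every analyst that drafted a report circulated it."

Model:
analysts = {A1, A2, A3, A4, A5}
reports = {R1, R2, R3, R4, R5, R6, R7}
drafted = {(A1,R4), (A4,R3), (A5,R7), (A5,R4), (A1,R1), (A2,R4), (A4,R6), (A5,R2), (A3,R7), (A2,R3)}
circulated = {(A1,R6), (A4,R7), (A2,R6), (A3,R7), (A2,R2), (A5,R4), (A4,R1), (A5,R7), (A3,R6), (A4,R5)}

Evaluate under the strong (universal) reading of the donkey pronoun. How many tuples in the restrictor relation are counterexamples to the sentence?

"it" takes "a report" as antecedent — a donkey pronoun bound across the clause boundary.
Strong reading: for every (a,r) with drafted(a,r), circulated(a,r).
Restrictor pairs: (A1,R1) ✗  (A1,R4) ✗  (A2,R3) ✗  (A2,R4) ✗  (A3,R7) ✓  (A4,R3) ✗  (A4,R6) ✗  (A5,R2) ✗  (A5,R4) ✓  (A5,R7) ✓
Counterexamples (restrictor pairs failing the scope): 7.

7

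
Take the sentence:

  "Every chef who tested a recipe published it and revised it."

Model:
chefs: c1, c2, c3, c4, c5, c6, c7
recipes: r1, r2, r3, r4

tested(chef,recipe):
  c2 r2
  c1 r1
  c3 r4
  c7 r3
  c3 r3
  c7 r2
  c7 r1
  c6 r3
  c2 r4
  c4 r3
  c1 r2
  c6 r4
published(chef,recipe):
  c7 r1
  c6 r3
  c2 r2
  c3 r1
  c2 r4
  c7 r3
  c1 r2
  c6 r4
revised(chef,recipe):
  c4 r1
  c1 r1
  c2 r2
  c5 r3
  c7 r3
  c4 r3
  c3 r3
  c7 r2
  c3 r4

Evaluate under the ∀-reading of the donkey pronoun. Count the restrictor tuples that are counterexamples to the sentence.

"it" takes "a recipe" as antecedent — a donkey pronoun bound across the clause boundary.
Strong reading: for every (c,r) with tested(c,r), published(c,r) ∧ revised(c,r).
Restrictor pairs: (c1,r1) ✗  (c1,r2) ✗  (c2,r2) ✓  (c2,r4) ✗  (c3,r3) ✗  (c3,r4) ✗  (c4,r3) ✗  (c6,r3) ✗  (c6,r4) ✗  (c7,r1) ✗  (c7,r2) ✗  (c7,r3) ✓
Counterexamples (restrictor pairs failing the scope): 10.

10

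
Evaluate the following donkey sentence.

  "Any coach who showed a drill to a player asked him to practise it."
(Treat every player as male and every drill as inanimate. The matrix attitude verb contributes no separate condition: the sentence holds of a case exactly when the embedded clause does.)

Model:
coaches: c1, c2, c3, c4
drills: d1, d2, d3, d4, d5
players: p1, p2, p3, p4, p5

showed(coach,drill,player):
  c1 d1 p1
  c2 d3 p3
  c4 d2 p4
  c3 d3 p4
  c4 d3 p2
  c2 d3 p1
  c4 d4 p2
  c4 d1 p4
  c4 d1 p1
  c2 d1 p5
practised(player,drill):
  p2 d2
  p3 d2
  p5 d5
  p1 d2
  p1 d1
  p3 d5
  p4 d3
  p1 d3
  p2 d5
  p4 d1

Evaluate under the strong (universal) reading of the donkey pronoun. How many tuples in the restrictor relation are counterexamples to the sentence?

5

"him" takes "a player" as antecedent and "it" takes "a drill"; both are donkey pronouns co-varying with the restrictor.
Strong reading: for every (c,d,p) with showed(c,d,p), practised(p,d).
Restrictor triples: (c1,d1,p1)→practised(p1,d1) ✓  (c2,d1,p5)→practised(p5,d1) ✗  (c2,d3,p1)→practised(p1,d3) ✓  (c2,d3,p3)→practised(p3,d3) ✗  (c3,d3,p4)→practised(p4,d3) ✓  (c4,d1,p1)→practised(p1,d1) ✓  (c4,d1,p4)→practised(p4,d1) ✓  (c4,d2,p4)→practised(p4,d2) ✗  (c4,d3,p2)→practised(p2,d3) ✗  (c4,d4,p2)→practised(p2,d4) ✗
Counterexamples (restrictor triples failing the scope): 5.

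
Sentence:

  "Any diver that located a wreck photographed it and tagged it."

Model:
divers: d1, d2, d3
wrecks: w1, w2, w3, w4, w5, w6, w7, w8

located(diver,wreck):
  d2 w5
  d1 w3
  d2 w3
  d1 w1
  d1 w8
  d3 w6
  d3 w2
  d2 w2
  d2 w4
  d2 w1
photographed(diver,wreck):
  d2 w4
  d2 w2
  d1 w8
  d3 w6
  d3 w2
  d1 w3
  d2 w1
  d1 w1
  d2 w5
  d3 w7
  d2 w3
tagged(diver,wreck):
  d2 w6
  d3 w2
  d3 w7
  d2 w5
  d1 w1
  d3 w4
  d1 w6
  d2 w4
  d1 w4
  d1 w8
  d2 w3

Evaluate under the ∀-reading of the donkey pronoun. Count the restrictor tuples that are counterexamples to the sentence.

"it" takes "a wreck" as antecedent — a donkey pronoun bound across the clause boundary.
Strong reading: for every (d,w) with located(d,w), photographed(d,w) ∧ tagged(d,w).
Restrictor pairs: (d1,w1) ✓  (d1,w3) ✗  (d1,w8) ✓  (d2,w1) ✗  (d2,w2) ✗  (d2,w3) ✓  (d2,w4) ✓  (d2,w5) ✓  (d3,w2) ✓  (d3,w6) ✗
Counterexamples (restrictor pairs failing the scope): 4.

4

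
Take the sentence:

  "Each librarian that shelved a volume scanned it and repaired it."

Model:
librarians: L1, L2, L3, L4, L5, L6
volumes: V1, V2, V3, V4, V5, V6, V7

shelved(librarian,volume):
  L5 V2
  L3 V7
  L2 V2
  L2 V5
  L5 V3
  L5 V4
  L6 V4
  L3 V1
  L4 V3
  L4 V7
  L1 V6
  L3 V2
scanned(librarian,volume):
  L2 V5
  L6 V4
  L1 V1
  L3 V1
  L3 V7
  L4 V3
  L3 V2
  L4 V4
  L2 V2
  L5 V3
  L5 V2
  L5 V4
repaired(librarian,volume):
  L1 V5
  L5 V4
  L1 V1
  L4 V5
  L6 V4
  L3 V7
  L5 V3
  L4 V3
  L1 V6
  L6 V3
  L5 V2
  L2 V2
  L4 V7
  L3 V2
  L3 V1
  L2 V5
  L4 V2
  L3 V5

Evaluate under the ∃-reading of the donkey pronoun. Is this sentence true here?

False

"it" takes "a volume" as antecedent — a donkey pronoun bound across the clause boundary.
Weak reading: every librarian l with some shelved-volume has at least one shelved-volume v such that scanned(l,v) ∧ repaired(l,v).
Per librarian: L1:✗  L2:✓  L3:✓  L4:✓  L5:✓  L6:✓
L1 has no witness among its shelved-volumes.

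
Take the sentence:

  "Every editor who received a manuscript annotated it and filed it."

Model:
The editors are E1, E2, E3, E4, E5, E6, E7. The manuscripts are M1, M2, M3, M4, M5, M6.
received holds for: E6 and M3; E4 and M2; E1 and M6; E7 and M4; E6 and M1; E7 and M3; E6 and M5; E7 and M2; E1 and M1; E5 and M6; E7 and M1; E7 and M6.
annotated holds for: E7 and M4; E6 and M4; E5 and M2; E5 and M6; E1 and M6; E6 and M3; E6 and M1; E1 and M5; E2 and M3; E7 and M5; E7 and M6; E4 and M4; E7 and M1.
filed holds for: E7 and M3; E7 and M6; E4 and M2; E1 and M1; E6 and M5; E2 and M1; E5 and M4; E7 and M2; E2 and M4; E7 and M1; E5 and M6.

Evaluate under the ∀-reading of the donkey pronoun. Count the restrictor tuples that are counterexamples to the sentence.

9

"it" takes "a manuscript" as antecedent — a donkey pronoun bound across the clause boundary.
Strong reading: for every (e,m) with received(e,m), annotated(e,m) ∧ filed(e,m).
Restrictor pairs: (E1,M1) ✗  (E1,M6) ✗  (E4,M2) ✗  (E5,M6) ✓  (E6,M1) ✗  (E6,M3) ✗  (E6,M5) ✗  (E7,M1) ✓  (E7,M2) ✗  (E7,M3) ✗  (E7,M4) ✗  (E7,M6) ✓
Counterexamples (restrictor pairs failing the scope): 9.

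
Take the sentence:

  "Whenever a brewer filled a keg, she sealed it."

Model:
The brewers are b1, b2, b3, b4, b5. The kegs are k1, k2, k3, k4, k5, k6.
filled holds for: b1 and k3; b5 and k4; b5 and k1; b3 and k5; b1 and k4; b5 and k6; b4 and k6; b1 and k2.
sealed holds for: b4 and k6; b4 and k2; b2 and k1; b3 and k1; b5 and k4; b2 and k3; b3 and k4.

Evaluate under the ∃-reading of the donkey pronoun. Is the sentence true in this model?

False

"it" takes "a keg" as antecedent — a donkey pronoun bound across the clause boundary.
Weak reading: every brewer b with some filled-keg has at least one filled-keg k such that sealed(b,k).
Per brewer: b1:✗  b3:✗  b4:✓  b5:✓
b1 has no witness among its filled-kegs.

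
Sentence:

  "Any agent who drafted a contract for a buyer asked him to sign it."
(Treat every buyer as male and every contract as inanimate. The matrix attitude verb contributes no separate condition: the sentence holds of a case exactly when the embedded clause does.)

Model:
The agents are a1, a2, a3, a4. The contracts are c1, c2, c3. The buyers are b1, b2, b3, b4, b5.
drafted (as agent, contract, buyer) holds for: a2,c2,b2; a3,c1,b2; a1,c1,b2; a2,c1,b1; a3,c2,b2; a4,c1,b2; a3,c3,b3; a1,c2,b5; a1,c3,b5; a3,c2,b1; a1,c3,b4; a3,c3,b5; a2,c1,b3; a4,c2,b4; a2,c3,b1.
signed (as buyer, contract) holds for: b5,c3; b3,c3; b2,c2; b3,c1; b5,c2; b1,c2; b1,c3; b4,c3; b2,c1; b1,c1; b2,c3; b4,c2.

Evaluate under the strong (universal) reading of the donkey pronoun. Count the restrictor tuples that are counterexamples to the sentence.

0

"him" takes "a buyer" as antecedent and "it" takes "a contract"; both are donkey pronouns co-varying with the restrictor.
Strong reading: for every (a,c,b) with drafted(a,c,b), signed(b,c).
Restrictor triples: (a1,c1,b2)→signed(b2,c1) ✓  (a1,c2,b5)→signed(b5,c2) ✓  (a1,c3,b4)→signed(b4,c3) ✓  (a1,c3,b5)→signed(b5,c3) ✓  (a2,c1,b1)→signed(b1,c1) ✓  (a2,c1,b3)→signed(b3,c1) ✓  (a2,c2,b2)→signed(b2,c2) ✓  (a2,c3,b1)→signed(b1,c3) ✓  (a3,c1,b2)→signed(b2,c1) ✓  (a3,c2,b1)→signed(b1,c2) ✓  (a3,c2,b2)→signed(b2,c2) ✓  (a3,c3,b3)→signed(b3,c3) ✓  (a3,c3,b5)→signed(b5,c3) ✓  (a4,c1,b2)→signed(b2,c1) ✓  (a4,c2,b4)→signed(b4,c2) ✓
Counterexamples (restrictor triples failing the scope): 0.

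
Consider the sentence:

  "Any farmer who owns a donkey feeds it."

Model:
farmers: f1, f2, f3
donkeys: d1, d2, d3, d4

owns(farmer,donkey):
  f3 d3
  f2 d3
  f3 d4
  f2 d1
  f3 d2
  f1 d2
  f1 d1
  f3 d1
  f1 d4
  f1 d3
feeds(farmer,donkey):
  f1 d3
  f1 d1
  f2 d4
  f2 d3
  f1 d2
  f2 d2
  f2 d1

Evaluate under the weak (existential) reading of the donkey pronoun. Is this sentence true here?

"it" takes "a donkey" as antecedent — a donkey pronoun bound across the clause boundary.
Weak reading: every farmer f with some owns-donkey has at least one owns-donkey d such that feeds(f,d).
Per farmer: f1:✓  f2:✓  f3:✗
f3 has no witness among its owns-donkeys.

False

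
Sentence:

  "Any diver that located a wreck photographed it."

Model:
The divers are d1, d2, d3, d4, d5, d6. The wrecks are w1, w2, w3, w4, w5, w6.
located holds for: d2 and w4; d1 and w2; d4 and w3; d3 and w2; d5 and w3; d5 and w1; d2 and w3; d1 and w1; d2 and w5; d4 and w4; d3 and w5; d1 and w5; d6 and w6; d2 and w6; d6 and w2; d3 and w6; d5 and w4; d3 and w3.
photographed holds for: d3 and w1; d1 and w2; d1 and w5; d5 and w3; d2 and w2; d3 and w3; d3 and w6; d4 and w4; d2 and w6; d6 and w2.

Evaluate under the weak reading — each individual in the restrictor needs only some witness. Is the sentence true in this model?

True

"it" takes "a wreck" as antecedent — a donkey pronoun bound across the clause boundary.
Weak reading: every diver d with some located-wreck has at least one located-wreck w such that photographed(d,w).
Per diver: d1:✓  d2:✓  d3:✓  d4:✓  d5:✓  d6:✓
Every diver in the restrictor has a witness.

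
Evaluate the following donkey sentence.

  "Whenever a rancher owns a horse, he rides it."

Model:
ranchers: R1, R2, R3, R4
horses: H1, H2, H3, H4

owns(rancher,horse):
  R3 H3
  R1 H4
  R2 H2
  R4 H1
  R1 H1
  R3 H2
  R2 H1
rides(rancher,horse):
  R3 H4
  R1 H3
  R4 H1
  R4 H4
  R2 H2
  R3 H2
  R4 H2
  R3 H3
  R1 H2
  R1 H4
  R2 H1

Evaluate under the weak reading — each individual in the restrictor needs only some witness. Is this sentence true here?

True

"it" takes "a horse" as antecedent — a donkey pronoun bound across the clause boundary.
Weak reading: every rancher r with some owns-horse has at least one owns-horse h such that rides(r,h).
Per rancher: R1:✓  R2:✓  R3:✓  R4:✓
Every rancher in the restrictor has a witness.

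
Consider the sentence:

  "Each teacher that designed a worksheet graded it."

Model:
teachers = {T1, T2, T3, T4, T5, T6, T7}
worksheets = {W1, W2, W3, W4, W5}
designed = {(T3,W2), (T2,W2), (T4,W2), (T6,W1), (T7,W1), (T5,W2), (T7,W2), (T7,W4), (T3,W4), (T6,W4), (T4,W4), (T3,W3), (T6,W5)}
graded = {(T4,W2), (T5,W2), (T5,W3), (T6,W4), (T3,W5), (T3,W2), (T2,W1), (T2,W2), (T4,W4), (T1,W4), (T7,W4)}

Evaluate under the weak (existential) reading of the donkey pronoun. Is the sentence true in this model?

"it" takes "a worksheet" as antecedent — a donkey pronoun bound across the clause boundary.
Weak reading: every teacher t with some designed-worksheet has at least one designed-worksheet w such that graded(t,w).
Per teacher: T2:✓  T3:✓  T4:✓  T5:✓  T6:✓  T7:✓
Every teacher in the restrictor has a witness.

True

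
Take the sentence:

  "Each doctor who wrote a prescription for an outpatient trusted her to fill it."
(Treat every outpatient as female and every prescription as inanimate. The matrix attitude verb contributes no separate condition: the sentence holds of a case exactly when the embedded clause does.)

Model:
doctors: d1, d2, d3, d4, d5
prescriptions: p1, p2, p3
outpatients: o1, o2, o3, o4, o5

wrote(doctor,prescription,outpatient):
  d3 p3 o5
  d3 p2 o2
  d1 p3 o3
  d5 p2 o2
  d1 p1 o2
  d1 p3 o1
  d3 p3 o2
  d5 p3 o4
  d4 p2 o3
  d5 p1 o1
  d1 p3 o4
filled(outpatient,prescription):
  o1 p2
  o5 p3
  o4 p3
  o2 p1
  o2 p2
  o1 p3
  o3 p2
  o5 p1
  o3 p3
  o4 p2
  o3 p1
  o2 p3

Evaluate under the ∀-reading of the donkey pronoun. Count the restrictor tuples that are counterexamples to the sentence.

"her" takes "an outpatient" as antecedent and "it" takes "a prescription"; both are donkey pronouns co-varying with the restrictor.
Strong reading: for every (d,p,o) with wrote(d,p,o), filled(o,p).
Restrictor triples: (d1,p1,o2)→filled(o2,p1) ✓  (d1,p3,o1)→filled(o1,p3) ✓  (d1,p3,o3)→filled(o3,p3) ✓  (d1,p3,o4)→filled(o4,p3) ✓  (d3,p2,o2)→filled(o2,p2) ✓  (d3,p3,o2)→filled(o2,p3) ✓  (d3,p3,o5)→filled(o5,p3) ✓  (d4,p2,o3)→filled(o3,p2) ✓  (d5,p1,o1)→filled(o1,p1) ✗  (d5,p2,o2)→filled(o2,p2) ✓  (d5,p3,o4)→filled(o4,p3) ✓
Counterexamples (restrictor triples failing the scope): 1.

1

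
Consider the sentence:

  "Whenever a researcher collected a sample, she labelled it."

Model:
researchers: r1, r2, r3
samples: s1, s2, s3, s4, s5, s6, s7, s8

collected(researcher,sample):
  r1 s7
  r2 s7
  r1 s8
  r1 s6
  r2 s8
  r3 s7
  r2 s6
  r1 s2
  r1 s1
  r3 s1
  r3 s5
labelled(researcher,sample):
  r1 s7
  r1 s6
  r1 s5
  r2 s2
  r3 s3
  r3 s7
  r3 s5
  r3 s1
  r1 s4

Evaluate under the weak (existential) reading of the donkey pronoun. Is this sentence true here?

False

"it" takes "a sample" as antecedent — a donkey pronoun bound across the clause boundary.
Weak reading: every researcher r with some collected-sample has at least one collected-sample s such that labelled(r,s).
Per researcher: r1:✓  r2:✗  r3:✓
r2 has no witness among its collected-samples.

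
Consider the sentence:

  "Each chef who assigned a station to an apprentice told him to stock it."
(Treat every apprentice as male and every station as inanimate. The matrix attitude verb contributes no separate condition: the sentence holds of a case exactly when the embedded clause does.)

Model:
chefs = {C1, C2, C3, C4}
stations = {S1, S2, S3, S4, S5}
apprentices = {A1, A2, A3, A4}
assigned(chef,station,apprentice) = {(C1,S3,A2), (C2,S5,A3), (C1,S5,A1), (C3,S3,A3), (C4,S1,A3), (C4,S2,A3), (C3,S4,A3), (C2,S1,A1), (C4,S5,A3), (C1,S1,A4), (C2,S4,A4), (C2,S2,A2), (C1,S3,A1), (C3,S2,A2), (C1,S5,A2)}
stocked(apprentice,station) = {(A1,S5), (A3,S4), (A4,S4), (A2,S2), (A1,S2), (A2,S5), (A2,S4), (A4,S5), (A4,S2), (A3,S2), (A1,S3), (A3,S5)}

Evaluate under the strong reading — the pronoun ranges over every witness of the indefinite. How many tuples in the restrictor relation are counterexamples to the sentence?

"him" takes "an apprentice" as antecedent and "it" takes "a station"; both are donkey pronouns co-varying with the restrictor.
Strong reading: for every (c,s,a) with assigned(c,s,a), stocked(a,s).
Restrictor triples: (C1,S1,A4)→stocked(A4,S1) ✗  (C1,S3,A1)→stocked(A1,S3) ✓  (C1,S3,A2)→stocked(A2,S3) ✗  (C1,S5,A1)→stocked(A1,S5) ✓  (C1,S5,A2)→stocked(A2,S5) ✓  (C2,S1,A1)→stocked(A1,S1) ✗  (C2,S2,A2)→stocked(A2,S2) ✓  (C2,S4,A4)→stocked(A4,S4) ✓  (C2,S5,A3)→stocked(A3,S5) ✓  (C3,S2,A2)→stocked(A2,S2) ✓  (C3,S3,A3)→stocked(A3,S3) ✗  (C3,S4,A3)→stocked(A3,S4) ✓  (C4,S1,A3)→stocked(A3,S1) ✗  (C4,S2,A3)→stocked(A3,S2) ✓  (C4,S5,A3)→stocked(A3,S5) ✓
Counterexamples (restrictor triples failing the scope): 5.

5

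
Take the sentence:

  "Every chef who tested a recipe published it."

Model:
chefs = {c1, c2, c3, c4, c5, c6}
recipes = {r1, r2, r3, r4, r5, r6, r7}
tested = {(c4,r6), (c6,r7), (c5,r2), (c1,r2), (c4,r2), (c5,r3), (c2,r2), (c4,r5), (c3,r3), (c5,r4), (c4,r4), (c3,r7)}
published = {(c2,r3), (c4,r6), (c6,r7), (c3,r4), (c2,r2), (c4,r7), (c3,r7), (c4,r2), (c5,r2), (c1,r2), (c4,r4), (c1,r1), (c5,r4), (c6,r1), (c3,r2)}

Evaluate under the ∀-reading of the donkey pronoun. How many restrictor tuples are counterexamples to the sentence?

"it" takes "a recipe" as antecedent — a donkey pronoun bound across the clause boundary.
Strong reading: for every (c,r) with tested(c,r), published(c,r).
Restrictor pairs: (c1,r2) ✓  (c2,r2) ✓  (c3,r3) ✗  (c3,r7) ✓  (c4,r2) ✓  (c4,r4) ✓  (c4,r5) ✗  (c4,r6) ✓  (c5,r2) ✓  (c5,r3) ✗  (c5,r4) ✓  (c6,r7) ✓
Counterexamples (restrictor pairs failing the scope): 3.

3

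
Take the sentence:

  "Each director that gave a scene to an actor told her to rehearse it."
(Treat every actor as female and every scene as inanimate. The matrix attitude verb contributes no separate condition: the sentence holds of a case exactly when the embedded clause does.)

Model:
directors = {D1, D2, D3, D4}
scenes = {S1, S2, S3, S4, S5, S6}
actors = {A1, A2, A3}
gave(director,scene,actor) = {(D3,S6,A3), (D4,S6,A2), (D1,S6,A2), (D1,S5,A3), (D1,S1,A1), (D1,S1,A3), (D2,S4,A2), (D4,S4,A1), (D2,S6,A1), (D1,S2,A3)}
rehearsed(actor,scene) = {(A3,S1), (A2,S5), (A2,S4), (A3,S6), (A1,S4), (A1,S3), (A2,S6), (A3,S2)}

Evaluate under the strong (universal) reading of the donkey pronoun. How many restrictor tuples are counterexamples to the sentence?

3

"her" takes "an actor" as antecedent and "it" takes "a scene"; both are donkey pronouns co-varying with the restrictor.
Strong reading: for every (d,s,a) with gave(d,s,a), rehearsed(a,s).
Restrictor triples: (D1,S1,A1)→rehearsed(A1,S1) ✗  (D1,S1,A3)→rehearsed(A3,S1) ✓  (D1,S2,A3)→rehearsed(A3,S2) ✓  (D1,S5,A3)→rehearsed(A3,S5) ✗  (D1,S6,A2)→rehearsed(A2,S6) ✓  (D2,S4,A2)→rehearsed(A2,S4) ✓  (D2,S6,A1)→rehearsed(A1,S6) ✗  (D3,S6,A3)→rehearsed(A3,S6) ✓  (D4,S4,A1)→rehearsed(A1,S4) ✓  (D4,S6,A2)→rehearsed(A2,S6) ✓
Counterexamples (restrictor triples failing the scope): 3.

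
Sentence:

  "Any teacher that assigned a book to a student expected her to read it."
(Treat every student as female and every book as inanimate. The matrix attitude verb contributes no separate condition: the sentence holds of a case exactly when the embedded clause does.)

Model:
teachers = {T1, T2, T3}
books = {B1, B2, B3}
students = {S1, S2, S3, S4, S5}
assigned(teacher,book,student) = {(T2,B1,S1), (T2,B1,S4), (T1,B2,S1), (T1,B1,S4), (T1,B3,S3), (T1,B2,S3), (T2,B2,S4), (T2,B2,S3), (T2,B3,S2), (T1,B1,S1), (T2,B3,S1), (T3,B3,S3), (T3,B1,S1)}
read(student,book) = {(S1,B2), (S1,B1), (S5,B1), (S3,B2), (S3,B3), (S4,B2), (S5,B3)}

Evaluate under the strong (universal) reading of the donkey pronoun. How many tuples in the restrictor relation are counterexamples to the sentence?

4

"her" takes "a student" as antecedent and "it" takes "a book"; both are donkey pronouns co-varying with the restrictor.
Strong reading: for every (t,b,s) with assigned(t,b,s), read(s,b).
Restrictor triples: (T1,B1,S1)→read(S1,B1) ✓  (T1,B1,S4)→read(S4,B1) ✗  (T1,B2,S1)→read(S1,B2) ✓  (T1,B2,S3)→read(S3,B2) ✓  (T1,B3,S3)→read(S3,B3) ✓  (T2,B1,S1)→read(S1,B1) ✓  (T2,B1,S4)→read(S4,B1) ✗  (T2,B2,S3)→read(S3,B2) ✓  (T2,B2,S4)→read(S4,B2) ✓  (T2,B3,S1)→read(S1,B3) ✗  (T2,B3,S2)→read(S2,B3) ✗  (T3,B1,S1)→read(S1,B1) ✓  (T3,B3,S3)→read(S3,B3) ✓
Counterexamples (restrictor triples failing the scope): 4.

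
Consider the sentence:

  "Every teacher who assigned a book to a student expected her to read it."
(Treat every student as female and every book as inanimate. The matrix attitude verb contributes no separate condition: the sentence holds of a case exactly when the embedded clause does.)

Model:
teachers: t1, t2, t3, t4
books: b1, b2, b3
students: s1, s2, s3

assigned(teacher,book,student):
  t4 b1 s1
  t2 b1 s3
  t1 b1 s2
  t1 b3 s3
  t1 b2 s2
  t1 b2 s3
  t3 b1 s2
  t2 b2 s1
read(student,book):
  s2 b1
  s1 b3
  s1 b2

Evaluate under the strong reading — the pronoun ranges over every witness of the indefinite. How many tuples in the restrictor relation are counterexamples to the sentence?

5

"her" takes "a student" as antecedent and "it" takes "a book"; both are donkey pronouns co-varying with the restrictor.
Strong reading: for every (t,b,s) with assigned(t,b,s), read(s,b).
Restrictor triples: (t1,b1,s2)→read(s2,b1) ✓  (t1,b2,s2)→read(s2,b2) ✗  (t1,b2,s3)→read(s3,b2) ✗  (t1,b3,s3)→read(s3,b3) ✗  (t2,b1,s3)→read(s3,b1) ✗  (t2,b2,s1)→read(s1,b2) ✓  (t3,b1,s2)→read(s2,b1) ✓  (t4,b1,s1)→read(s1,b1) ✗
Counterexamples (restrictor triples failing the scope): 5.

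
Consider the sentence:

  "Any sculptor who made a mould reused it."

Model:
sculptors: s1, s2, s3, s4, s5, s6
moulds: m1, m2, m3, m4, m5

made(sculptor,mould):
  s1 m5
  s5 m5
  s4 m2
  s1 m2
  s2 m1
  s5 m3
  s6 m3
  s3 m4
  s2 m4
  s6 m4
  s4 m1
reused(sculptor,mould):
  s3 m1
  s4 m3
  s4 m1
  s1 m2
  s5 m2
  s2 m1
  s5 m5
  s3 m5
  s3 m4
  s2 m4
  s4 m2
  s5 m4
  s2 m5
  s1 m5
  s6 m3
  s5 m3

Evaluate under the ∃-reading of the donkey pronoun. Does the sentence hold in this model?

"it" takes "a mould" as antecedent — a donkey pronoun bound across the clause boundary.
Weak reading: every sculptor s with some made-mould has at least one made-mould m such that reused(s,m).
Per sculptor: s1:✓  s2:✓  s3:✓  s4:✓  s5:✓  s6:✓
Every sculptor in the restrictor has a witness.

True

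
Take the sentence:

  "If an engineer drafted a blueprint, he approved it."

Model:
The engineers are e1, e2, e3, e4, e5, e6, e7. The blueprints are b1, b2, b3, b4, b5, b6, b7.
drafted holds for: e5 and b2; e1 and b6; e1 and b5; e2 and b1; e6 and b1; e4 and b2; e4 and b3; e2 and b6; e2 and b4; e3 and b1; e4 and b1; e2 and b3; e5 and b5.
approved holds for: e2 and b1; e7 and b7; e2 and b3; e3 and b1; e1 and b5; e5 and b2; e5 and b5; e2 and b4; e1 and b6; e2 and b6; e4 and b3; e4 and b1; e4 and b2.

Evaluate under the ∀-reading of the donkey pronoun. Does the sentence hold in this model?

"it" takes "a blueprint" as antecedent — a donkey pronoun bound across the clause boundary.
Strong reading: for every (e,b) with drafted(e,b), approved(e,b).
Restrictor pairs: (e1,b5) ✓  (e1,b6) ✓  (e2,b1) ✓  (e2,b3) ✓  (e2,b4) ✓  (e2,b6) ✓  (e3,b1) ✓  (e4,b1) ✓  (e4,b2) ✓  (e4,b3) ✓  (e5,b2) ✓  (e5,b5) ✓  (e6,b1) ✗
Counterexample: (e6,b1) is in drafted but fails the scope.

False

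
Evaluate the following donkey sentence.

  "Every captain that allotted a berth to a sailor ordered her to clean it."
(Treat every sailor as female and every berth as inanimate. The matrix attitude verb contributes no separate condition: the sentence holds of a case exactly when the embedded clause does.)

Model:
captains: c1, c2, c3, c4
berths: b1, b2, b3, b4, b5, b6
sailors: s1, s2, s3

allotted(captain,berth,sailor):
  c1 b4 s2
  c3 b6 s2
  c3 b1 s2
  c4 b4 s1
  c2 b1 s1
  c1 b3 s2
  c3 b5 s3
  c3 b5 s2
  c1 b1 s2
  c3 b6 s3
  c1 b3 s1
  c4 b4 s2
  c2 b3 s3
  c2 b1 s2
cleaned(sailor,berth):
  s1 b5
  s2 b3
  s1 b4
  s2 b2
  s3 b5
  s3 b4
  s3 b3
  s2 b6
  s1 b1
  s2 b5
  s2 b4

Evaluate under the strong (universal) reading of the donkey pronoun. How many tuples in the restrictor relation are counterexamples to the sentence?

5

"her" takes "a sailor" as antecedent and "it" takes "a berth"; both are donkey pronouns co-varying with the restrictor.
Strong reading: for every (c,b,s) with allotted(c,b,s), cleaned(s,b).
Restrictor triples: (c1,b1,s2)→cleaned(s2,b1) ✗  (c1,b3,s1)→cleaned(s1,b3) ✗  (c1,b3,s2)→cleaned(s2,b3) ✓  (c1,b4,s2)→cleaned(s2,b4) ✓  (c2,b1,s1)→cleaned(s1,b1) ✓  (c2,b1,s2)→cleaned(s2,b1) ✗  (c2,b3,s3)→cleaned(s3,b3) ✓  (c3,b1,s2)→cleaned(s2,b1) ✗  (c3,b5,s2)→cleaned(s2,b5) ✓  (c3,b5,s3)→cleaned(s3,b5) ✓  (c3,b6,s2)→cleaned(s2,b6) ✓  (c3,b6,s3)→cleaned(s3,b6) ✗  (c4,b4,s1)→cleaned(s1,b4) ✓  (c4,b4,s2)→cleaned(s2,b4) ✓
Counterexamples (restrictor triples failing the scope): 5.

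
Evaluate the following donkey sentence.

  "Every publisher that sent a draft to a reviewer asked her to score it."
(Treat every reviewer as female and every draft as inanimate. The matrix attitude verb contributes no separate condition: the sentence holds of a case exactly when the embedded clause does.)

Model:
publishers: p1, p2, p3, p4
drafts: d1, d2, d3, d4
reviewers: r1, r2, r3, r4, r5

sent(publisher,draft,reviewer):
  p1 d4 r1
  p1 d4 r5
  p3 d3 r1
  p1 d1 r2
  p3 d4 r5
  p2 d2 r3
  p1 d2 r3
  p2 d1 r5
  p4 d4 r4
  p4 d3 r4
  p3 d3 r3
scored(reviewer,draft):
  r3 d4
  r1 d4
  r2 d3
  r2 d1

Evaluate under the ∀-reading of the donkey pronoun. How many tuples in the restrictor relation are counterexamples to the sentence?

9

"her" takes "a reviewer" as antecedent and "it" takes "a draft"; both are donkey pronouns co-varying with the restrictor.
Strong reading: for every (p,d,r) with sent(p,d,r), scored(r,d).
Restrictor triples: (p1,d1,r2)→scored(r2,d1) ✓  (p1,d2,r3)→scored(r3,d2) ✗  (p1,d4,r1)→scored(r1,d4) ✓  (p1,d4,r5)→scored(r5,d4) ✗  (p2,d1,r5)→scored(r5,d1) ✗  (p2,d2,r3)→scored(r3,d2) ✗  (p3,d3,r1)→scored(r1,d3) ✗  (p3,d3,r3)→scored(r3,d3) ✗  (p3,d4,r5)→scored(r5,d4) ✗  (p4,d3,r4)→scored(r4,d3) ✗  (p4,d4,r4)→scored(r4,d4) ✗
Counterexamples (restrictor triples failing the scope): 9.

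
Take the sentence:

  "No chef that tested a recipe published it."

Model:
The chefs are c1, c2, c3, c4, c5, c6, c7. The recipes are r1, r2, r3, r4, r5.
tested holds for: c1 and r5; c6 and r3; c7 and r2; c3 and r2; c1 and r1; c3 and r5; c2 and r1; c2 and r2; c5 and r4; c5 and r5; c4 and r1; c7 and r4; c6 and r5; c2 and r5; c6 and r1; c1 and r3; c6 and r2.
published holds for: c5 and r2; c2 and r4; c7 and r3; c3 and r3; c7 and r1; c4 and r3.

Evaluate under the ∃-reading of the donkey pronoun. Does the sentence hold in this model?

True

"it" takes "a recipe" as antecedent — a donkey pronoun bound across the clause boundary.
Truth condition: for no (c,r) with tested(c,r) does published(c,r) hold.
Restrictor pairs — does the scope hold? (c1,r1):fails  (c1,r3):fails  (c1,r5):fails  (c2,r1):fails  (c2,r2):fails  (c2,r5):fails  (c3,r2):fails  (c3,r5):fails  (c4,r1):fails  (c5,r4):fails  (c5,r5):fails  (c6,r1):fails  (c6,r2):fails  (c6,r3):fails  (c6,r5):fails  (c7,r2):fails  (c7,r4):fails
Scope holds for no restrictor pair, so the sentence is true.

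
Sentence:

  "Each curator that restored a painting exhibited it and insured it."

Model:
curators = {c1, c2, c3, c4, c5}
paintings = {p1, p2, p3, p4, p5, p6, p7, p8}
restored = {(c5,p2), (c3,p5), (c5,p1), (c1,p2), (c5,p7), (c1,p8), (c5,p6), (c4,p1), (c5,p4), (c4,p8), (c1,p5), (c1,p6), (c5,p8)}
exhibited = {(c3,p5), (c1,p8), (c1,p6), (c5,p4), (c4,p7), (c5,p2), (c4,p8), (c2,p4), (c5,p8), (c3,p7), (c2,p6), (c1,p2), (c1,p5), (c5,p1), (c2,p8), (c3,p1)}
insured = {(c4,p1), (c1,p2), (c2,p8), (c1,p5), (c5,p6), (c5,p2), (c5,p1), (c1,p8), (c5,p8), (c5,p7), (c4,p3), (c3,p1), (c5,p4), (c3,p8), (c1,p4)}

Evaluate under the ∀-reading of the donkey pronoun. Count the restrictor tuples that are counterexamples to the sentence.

"it" takes "a painting" as antecedent — a donkey pronoun bound across the clause boundary.
Strong reading: for every (c,p) with restored(c,p), exhibited(c,p) ∧ insured(c,p).
Restrictor pairs: (c1,p2) ✓  (c1,p5) ✓  (c1,p6) ✗  (c1,p8) ✓  (c3,p5) ✗  (c4,p1) ✗  (c4,p8) ✗  (c5,p1) ✓  (c5,p2) ✓  (c5,p4) ✓  (c5,p6) ✗  (c5,p7) ✗  (c5,p8) ✓
Counterexamples (restrictor pairs failing the scope): 6.

6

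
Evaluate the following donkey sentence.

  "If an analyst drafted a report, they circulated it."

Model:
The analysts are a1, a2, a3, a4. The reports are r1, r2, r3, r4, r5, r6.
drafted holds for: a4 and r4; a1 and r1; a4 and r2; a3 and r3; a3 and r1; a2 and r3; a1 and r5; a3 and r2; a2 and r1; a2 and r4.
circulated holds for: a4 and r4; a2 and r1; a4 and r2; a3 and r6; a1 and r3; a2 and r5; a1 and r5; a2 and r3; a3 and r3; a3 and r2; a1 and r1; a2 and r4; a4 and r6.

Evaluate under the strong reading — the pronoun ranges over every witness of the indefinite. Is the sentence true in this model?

"it" takes "a report" as antecedent — a donkey pronoun bound across the clause boundary.
Strong reading: for every (a,r) with drafted(a,r), circulated(a,r).
Restrictor pairs: (a1,r1) ✓  (a1,r5) ✓  (a2,r1) ✓  (a2,r3) ✓  (a2,r4) ✓  (a3,r1) ✗  (a3,r2) ✓  (a3,r3) ✓  (a4,r2) ✓  (a4,r4) ✓
Counterexample: (a3,r1) is in drafted but fails the scope.

False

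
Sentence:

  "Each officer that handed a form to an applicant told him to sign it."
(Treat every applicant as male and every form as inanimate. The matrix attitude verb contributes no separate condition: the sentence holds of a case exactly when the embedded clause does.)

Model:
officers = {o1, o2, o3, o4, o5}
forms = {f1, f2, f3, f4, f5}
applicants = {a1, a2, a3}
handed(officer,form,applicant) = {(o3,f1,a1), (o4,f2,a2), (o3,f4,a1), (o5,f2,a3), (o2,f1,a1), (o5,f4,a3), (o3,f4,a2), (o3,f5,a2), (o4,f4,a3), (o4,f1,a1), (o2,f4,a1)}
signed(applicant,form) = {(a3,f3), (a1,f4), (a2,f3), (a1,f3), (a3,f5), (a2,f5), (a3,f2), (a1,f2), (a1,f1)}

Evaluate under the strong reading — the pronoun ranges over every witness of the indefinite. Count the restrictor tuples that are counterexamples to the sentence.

4

"him" takes "an applicant" as antecedent and "it" takes "a form"; both are donkey pronouns co-varying with the restrictor.
Strong reading: for every (o,f,a) with handed(o,f,a), signed(a,f).
Restrictor triples: (o2,f1,a1)→signed(a1,f1) ✓  (o2,f4,a1)→signed(a1,f4) ✓  (o3,f1,a1)→signed(a1,f1) ✓  (o3,f4,a1)→signed(a1,f4) ✓  (o3,f4,a2)→signed(a2,f4) ✗  (o3,f5,a2)→signed(a2,f5) ✓  (o4,f1,a1)→signed(a1,f1) ✓  (o4,f2,a2)→signed(a2,f2) ✗  (o4,f4,a3)→signed(a3,f4) ✗  (o5,f2,a3)→signed(a3,f2) ✓  (o5,f4,a3)→signed(a3,f4) ✗
Counterexamples (restrictor triples failing the scope): 4.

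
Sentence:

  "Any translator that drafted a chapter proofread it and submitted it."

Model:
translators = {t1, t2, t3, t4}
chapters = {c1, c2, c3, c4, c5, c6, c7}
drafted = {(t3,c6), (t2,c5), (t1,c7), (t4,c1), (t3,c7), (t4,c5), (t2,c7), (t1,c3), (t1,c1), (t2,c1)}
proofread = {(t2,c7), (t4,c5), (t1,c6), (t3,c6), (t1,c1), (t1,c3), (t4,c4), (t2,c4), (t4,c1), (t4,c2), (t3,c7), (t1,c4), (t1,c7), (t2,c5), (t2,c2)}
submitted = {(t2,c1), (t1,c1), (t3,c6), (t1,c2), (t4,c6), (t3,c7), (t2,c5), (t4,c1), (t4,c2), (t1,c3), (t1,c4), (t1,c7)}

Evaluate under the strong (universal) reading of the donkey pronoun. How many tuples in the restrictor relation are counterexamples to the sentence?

"it" takes "a chapter" as antecedent — a donkey pronoun bound across the clause boundary.
Strong reading: for every (t,c) with drafted(t,c), proofread(t,c) ∧ submitted(t,c).
Restrictor pairs: (t1,c1) ✓  (t1,c3) ✓  (t1,c7) ✓  (t2,c1) ✗  (t2,c5) ✓  (t2,c7) ✗  (t3,c6) ✓  (t3,c7) ✓  (t4,c1) ✓  (t4,c5) ✗
Counterexamples (restrictor pairs failing the scope): 3.

3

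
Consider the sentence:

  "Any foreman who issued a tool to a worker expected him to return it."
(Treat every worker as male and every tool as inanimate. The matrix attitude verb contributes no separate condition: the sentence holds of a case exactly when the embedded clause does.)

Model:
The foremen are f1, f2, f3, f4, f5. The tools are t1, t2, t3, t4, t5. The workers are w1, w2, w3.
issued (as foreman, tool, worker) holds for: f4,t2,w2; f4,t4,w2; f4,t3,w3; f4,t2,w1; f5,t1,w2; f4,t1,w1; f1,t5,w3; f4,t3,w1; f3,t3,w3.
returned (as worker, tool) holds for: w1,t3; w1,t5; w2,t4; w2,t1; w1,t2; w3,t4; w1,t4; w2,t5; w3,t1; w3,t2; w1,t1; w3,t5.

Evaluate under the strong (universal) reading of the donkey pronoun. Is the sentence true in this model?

False

"him" takes "a worker" as antecedent and "it" takes "a tool"; both are donkey pronouns co-varying with the restrictor.
Strong reading: for every (f,t,w) with issued(f,t,w), returned(w,t).
Restrictor triples: (f1,t5,w3)→returned(w3,t5) ✓  (f3,t3,w3)→returned(w3,t3) ✗  (f4,t1,w1)→returned(w1,t1) ✓  (f4,t2,w1)→returned(w1,t2) ✓  (f4,t2,w2)→returned(w2,t2) ✗  (f4,t3,w1)→returned(w1,t3) ✓  (f4,t3,w3)→returned(w3,t3) ✗  (f4,t4,w2)→returned(w2,t4) ✓  (f5,t1,w2)→returned(w2,t1) ✓
Counterexample: (f3,t3,w3) — returned(w3,t3) does not hold.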